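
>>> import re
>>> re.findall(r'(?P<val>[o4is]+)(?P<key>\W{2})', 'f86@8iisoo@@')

[('iisoo', '@@')]

This matches one or more of one of [o4is] (captured as 'val'); then exactly 2 of a non-word character (captured as 'key').
Walking the string: at [5:12] match 'iisoo@@', groups = ('iisoo', '@@').
With 2 capturing groups, `findall` returns a 2-tuple per match.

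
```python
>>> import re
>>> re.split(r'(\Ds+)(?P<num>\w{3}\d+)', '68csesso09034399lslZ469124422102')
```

['68cs', 'ess', 'o09034399', '', 'ls', 'lZ469124422102', '']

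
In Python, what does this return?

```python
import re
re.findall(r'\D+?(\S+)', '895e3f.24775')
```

['3f.24775']

This matches one or more of a non-digit (lazy); then one or more of a non-whitespace character (captured).
Matches: at [3:12] match 'e3f.24775', group 1 = '3f.24775'.
`findall` collects group 1 from the one match (1 total).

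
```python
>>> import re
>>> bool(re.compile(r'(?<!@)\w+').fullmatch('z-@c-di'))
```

For `fullmatch`, every character of the input must be accounted for by the pattern.
Here there's no way to consume every character, so the call returns None, and `bool(None)` is False.

False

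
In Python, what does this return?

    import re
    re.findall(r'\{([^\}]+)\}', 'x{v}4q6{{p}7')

`findall` collects group 1 from each match (2 total).

['v', '{p']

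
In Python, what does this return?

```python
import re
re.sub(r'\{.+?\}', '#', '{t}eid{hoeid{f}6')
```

'#eid#6'

Because the quantifier is non-greedy, it stops expanding at the earliest point where the rest of the pattern can succeed.
Matches: at [0:3] → '{t}'; at [6:15] → '{hoeid{f}'.
Every occurrence is swapped for '#'.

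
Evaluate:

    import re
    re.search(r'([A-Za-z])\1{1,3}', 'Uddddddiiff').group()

'dddd'

`\1` is not a pattern — it's the concrete string captured by group 1, re-applied verbatim.
`search` walks the string left to right and returns the first match it finds.
The match spans [1:5] → 'dddd'.
Captured: group 1 = 'd'.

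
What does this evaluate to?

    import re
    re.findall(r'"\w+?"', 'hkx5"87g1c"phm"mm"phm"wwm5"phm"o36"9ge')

Scanning left to right: at [4:11] → '"87g1c"'; at [14:18] → '"mm"'; at [21:27] → '"wwm5"'; at [30:35] → '"o36"'.
No capturing groups, so `findall` returns the 4 full match strings.

['"87g1c"', '"mm"', '"wwm5"', '"o36"']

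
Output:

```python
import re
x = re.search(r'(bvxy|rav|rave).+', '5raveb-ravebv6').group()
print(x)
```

`re.search` scans for the first position where the pattern succeeds.
The match spans [1:14] → 'raveb-ravebv6'.
Captured: group 1 = 'rav'.

raveb-ravebv6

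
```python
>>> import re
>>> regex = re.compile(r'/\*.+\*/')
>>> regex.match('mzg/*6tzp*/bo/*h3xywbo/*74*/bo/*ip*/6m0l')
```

`re.match` only tries the pattern at the start of the string.
Here position 0 doesn't satisfy it, so the call returns None.

None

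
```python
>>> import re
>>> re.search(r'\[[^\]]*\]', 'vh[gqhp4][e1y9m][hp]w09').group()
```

The match spans [2:9] → '[gqhp4]'.

'[gqhp4]'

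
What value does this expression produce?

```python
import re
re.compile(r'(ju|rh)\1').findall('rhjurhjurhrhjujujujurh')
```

['rh', 'ju', 'ju']

`\1` is not a pattern — it's the concrete string captured by group 1, re-applied verbatim.
Matches: at [8:12] match 'rhrh', group 1 = 'rh'; at [12:16] match 'juju', group 1 = 'ju'; at [16:20] match 'juju', group 1 = 'ju'.
With a single group, `findall` returns only what that group captured — 3 items.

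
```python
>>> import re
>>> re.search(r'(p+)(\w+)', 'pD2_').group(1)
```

The match spans [0:4] → 'pD2_'.
Captured: group 1 = 'p', group 2 = 'D2_'.

'p'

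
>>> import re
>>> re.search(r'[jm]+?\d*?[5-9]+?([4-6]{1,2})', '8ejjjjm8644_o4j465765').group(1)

This matches one or more of one of [jm] (lazy), then zero or more of a digit (lazy); then one or more of a character in [5-9] (lazy); then 1 to 2 of a character in [4-6] (captured).
`search` walks the string left to right and returns the first match it finds.
The match spans [2:10] → 'jjjjm864'.
Captured: group 1 = '64'.

'64'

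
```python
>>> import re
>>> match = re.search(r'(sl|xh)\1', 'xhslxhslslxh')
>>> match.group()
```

'slsl'

`\1` is not a pattern — it's the concrete string captured by group 1, re-applied verbatim.
`search` walks the string left to right and returns the first match it finds.
The match spans [6:10] → 'slsl'.
Captured: group 1 = 'sl'.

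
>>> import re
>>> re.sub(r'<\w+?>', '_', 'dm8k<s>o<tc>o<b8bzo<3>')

Each match is replaced by '_'.

'dm8k_o_o<b8bzo_'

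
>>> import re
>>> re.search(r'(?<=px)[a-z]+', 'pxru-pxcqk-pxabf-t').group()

'ru'

The positive lookaround only admits positions where the adjacent text matches; those characters stay outside the span.
`re.search` scans for the first position where the pattern succeeds.
The match spans [2:4] → 'ru'.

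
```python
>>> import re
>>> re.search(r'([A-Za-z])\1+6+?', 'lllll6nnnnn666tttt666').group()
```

'lllll6'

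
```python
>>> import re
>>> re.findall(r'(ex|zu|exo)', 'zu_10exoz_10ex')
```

Branches in `(...|...)` are attempted left-to-right; the first branch that allows the whole pattern to succeed is taken.
Scanning left to right: at [0:2] match 'zu', group 1 = 'zu'; at [5:7] match 'ex', group 1 = 'ex'; at [12:14] match 'ex', group 1 = 'ex'.
With a single group, `findall` returns only what that group captured — 3 items.

['zu', 'ex', 'ex']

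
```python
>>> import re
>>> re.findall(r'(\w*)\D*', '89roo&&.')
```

Pattern: zero or more of a word character (captured); then zero or more of a non-digit.
Scanning left to right: at [0:8] match '89roo&&.', group 1 = '89roo'; at [8:8] match '', group 1 = ''.
With a single group, `findall` returns only what that group captured — 2 items.

['89roo', '']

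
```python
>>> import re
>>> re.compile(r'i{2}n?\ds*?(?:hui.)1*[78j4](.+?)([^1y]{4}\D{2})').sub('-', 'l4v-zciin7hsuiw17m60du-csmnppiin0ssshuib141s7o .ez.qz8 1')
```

Pattern: exactly 2 of a literal 'i', then optionally the literal 'n'; then a digit, then zero or more of a literal 's' (lazy); then the literal 'hui', then any character (non-capturing group); then zero or more of a literal '1', then one of [78j4]; then one or more of any character (lazy) (captured); then exactly 4 of any character except [1y], then exactly 2 of a non-digit (captured).
Because the quantifier is non-greedy, it stops expanding at the earliest point where the rest of the pattern can succeed.
Matches: at [29:49] → 'iin0ssshuib141s7o .e'.
`sub` substitutes '-' at each match site.

'l4v-zciin7hsuiw17m60du-csmnpp-z.qz8 1'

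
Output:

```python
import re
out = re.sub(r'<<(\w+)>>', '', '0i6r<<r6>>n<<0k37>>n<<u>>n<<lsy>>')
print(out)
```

0i6rnnn

Each match is replaced by ''.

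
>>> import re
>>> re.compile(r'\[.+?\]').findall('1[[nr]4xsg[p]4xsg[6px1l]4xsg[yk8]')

['[[nr]', '[p]', '[6px1l]', '[yk8]']

Lazy quantifiers expand one character at a time until the remainder of the pattern can match.
Since nothing is captured, `findall` lists the 4 matched substrings directly.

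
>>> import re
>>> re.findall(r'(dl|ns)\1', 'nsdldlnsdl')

['dl']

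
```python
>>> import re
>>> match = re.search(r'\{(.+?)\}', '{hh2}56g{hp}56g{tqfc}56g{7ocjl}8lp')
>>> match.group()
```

'{hh2}'

`search` walks the string left to right and returns the first match it finds.
The match spans [0:5] → '{hh2}'.
Captured: group 1 = 'hh2'.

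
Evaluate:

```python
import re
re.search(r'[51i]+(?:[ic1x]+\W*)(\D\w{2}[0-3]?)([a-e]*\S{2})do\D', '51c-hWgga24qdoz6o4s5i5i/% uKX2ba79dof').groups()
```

('uKX2', 'ba79')

The match spans [19:37] → '5i5i/% uKX2ba79dof'.
Captured: group 1 = 'uKX2', group 2 = 'ba79'.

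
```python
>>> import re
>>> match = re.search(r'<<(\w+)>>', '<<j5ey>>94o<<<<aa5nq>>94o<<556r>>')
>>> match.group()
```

'<<j5ey>>'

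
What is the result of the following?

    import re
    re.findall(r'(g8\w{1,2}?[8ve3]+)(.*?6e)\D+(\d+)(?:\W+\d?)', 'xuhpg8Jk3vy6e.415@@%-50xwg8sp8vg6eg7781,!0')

Because the quantifier is non-greedy, it stops expanding at the earliest point where the rest of the pattern can succeed.
Multiple groups make `findall` return tuples — one 3-tuple for each match.

[('g8Jk3v', 'y6e', '415'), ('g8sp8v', 'g6e', '7781')]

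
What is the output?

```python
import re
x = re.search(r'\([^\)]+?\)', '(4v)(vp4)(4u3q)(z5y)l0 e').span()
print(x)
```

`search` walks the string left to right and returns the first match it finds.
The match spans [0:4] → '(4v)'.

(0, 4)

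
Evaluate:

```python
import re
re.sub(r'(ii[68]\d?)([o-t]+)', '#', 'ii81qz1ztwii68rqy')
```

'#z1ztw#y'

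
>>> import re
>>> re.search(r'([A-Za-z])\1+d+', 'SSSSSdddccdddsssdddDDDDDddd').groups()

('S',)

After group 1 captures some text, `\1` only succeeds where that same text appears again.
`re.search` tries every starting position until one works.
The match spans [0:8] → 'SSSSSddd'.
Captured: group 1 = 'S'.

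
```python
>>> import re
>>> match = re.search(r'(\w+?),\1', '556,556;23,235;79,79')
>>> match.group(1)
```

'556'

`\1` has to match the exact text group 1 already captured.
`re.search` scans for the first position where the pattern succeeds.
The match spans [0:7] → '556,556'.
Captured: group 1 = '556'.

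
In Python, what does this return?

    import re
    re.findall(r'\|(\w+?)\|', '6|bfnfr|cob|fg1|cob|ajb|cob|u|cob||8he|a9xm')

Walking the string: at [1:8] match '|bfnfr|', group 1 = 'bfnfr'; at [11:16] match '|fg1|', group 1 = 'fg1'; at [19:24] match '|ajb|', group 1 = 'ajb'; at [27:30] match '|u|', group 1 = 'u'; at [34:39] match '|8he|', group 1 = '8he'.
`findall` collects group 1 from each match (5 total).

['bfnfr', 'fg1', 'ajb', 'u', '8he']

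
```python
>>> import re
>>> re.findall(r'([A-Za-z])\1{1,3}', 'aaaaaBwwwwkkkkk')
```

['a', 'w', 'k']

`\1` has to match the exact text group 1 already captured.
With a single group, `findall` returns only what that group captured — 3 items.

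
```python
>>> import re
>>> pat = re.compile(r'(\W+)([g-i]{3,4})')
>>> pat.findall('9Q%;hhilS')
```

Pattern: one or more of a non-word character (captured); then 3 to 4 of a character in [g-i] (captured).
Scanning left to right: at [2:7] match '%;hhi', groups = ('%;', 'hhi').
`findall` packs the 2 group values into a tuple for every match.

[('%;', 'hhi')]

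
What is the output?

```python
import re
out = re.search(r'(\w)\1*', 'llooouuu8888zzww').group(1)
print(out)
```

The backreference `\1` re-matches whatever the first group consumed, character for character.
Unlike `match`, `search` isn't anchored — it looks for the pattern anywhere in the string.
The match spans [0:2] → 'll'.
Captured: group 1 = 'l'.

l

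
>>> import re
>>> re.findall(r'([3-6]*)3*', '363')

Pattern: zero or more of a character in [3-6] (captured); then zero or more of a literal '3'.
Matches: at [0:3] match '363', group 1 = '363'; at [3:3] match '', group 1 = ''.
Because there's exactly one group, `findall` drops the full match and keeps group 1 from each hit.

['363', '']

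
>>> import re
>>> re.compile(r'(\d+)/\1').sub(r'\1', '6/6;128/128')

'6;128'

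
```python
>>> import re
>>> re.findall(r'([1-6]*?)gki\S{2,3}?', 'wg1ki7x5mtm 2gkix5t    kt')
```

This matches zero or more of a character in [1-6] (lazy) (captured); then the literal 'gki', then 2 to 3 of a non-whitespace character (lazy).
Scanning left to right: at [12:18] match '2gkix5', group 1 = '2'.
With a single group, `findall` returns only what that group captured — 1 item.

['2']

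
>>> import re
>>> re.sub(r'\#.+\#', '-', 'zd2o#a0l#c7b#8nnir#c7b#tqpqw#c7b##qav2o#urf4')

'zd2o-urf4'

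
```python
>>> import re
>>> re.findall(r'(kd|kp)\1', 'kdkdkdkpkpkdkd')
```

['kd', 'kp', 'kd']

`\1` has to match the exact text group 1 already captured.
Walking the string: at [0:4] match 'kdkd', group 1 = 'kd'; at [6:10] match 'kpkp', group 1 = 'kp'; at [10:14] match 'kdkd', group 1 = 'kd'.
`findall` collects group 1 from each match (3 total).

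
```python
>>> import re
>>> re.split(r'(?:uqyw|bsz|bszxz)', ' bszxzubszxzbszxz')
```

[' ', 'xzu', 'xz', 'xz']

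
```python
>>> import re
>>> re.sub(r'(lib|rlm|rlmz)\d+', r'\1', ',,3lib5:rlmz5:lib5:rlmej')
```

',,3lib:rlmz:lib:rlmej'

Each match is replaced using the text its own group 1 captured.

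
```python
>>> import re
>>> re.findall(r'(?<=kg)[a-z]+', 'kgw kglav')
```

['w', 'lav']

Because the assertion is zero-width, the text it checks is not consumed and won't appear in the result.
Since nothing is captured, `findall` lists the 2 matched substrings directly.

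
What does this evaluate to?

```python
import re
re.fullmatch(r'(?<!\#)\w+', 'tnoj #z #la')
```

The negative lookahead/lookbehind blocks any match where the forbidden context is present.
`re.fullmatch` is like wrapping the pattern in `^…$` (in single-line mode).
Here the pattern can't cover the whole string, so the call returns None.

None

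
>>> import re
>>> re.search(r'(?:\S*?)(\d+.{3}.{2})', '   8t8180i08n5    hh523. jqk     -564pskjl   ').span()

(3, 9)

The pattern matches zero or more of a non-whitespace character (lazy) (non-capturing group); then one or more of a digit, then exactly 3 of any character, then exactly 2 of any character (captured).
With the lazy modifier that quantifier settles for the fewest repetitions that let the rest of the pattern succeed (the atoms after it are unaffected and can still be greedy).
`search` walks the string left to right and returns the first match it finds.
The match spans [3:9] → '8t8180'.
Captured: group 1 = '8t8180'.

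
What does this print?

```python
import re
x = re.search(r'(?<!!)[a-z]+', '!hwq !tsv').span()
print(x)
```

(2, 4)

The negative lookaround is zero-width — it rules out positions where the adjacent text would match, without consuming anything.
Unlike `match`, `search` isn't anchored — it looks for the pattern anywhere in the string.
The match spans [2:4] → 'wq'.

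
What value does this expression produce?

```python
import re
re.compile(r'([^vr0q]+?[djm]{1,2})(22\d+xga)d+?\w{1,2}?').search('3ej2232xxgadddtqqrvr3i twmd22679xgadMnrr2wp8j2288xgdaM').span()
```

A non-greedy quantifier consumes as few characters as it can — just enough that the remainder of the pattern still matches from where it stops; whatever follows it matches normally.
The match spans [20:37] → '3i twmd22679xgadM'.

(20, 37)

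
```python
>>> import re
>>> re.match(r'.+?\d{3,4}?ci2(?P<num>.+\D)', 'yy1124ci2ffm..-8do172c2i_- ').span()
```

This matches one or more of any character (lazy), then 3 to 4 of a digit (lazy), then the literal 'ci2'; then one or more of any character, then a non-digit (captured as 'num').
`match` is anchored at position 0; if the pattern doesn't fit there, it returns None.
The match spans [0:27] → 'yy1124ci2ffm..-8do172c2i_- '.
Captured: group 1 = 'ffm..-8do172c2i_- '.

(0, 27)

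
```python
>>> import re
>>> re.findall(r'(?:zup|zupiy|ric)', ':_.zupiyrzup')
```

Alternation isn't longest-match — the leftmost alternative that fits at this position is chosen.
Walking the string: at [3:6] → 'zup'; at [9:12] → 'zup'.
Since nothing is captured, `findall` lists the 2 matched substrings directly.

['zup', 'zup']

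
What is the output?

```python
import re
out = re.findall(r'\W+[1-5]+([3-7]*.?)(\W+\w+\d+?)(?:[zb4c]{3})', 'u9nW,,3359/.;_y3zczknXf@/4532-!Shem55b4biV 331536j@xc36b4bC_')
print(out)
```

[('9', '/.;_y3'), ('-', '!Shem55'), ('6j', '@xc36')]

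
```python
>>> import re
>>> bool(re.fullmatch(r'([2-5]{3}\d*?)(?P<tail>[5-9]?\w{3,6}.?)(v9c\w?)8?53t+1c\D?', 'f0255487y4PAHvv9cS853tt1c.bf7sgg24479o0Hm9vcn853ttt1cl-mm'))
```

False

This matches exactly 3 of a character in [2-5], then zero or more of a digit (lazy) (captured); then optionally a character in [5-9], then 3 to 6 of a word character, then optionally any character (captured as 'tail'); then the literal 'v9c', then optionally a word character (captured); then optionally a literal '8', then the literal '53'; then one or more of the literal 't', then the literal '1c', then optionally a non-digit.
`re.fullmatch` requires the pattern to consume the entire string.
Here there's no way to consume every character, so the call returns None, and `bool(None)` is False.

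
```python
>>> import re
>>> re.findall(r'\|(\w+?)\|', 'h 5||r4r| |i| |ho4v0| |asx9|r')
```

['r4r', 'i', 'ho4v0', 'asx9']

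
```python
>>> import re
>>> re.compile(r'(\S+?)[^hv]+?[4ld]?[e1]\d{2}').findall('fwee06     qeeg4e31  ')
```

['f', 'q']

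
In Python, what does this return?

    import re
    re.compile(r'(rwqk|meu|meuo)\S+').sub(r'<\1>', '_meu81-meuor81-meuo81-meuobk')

'_<meu>'

Each match is replaced using the text its own group 1 captured.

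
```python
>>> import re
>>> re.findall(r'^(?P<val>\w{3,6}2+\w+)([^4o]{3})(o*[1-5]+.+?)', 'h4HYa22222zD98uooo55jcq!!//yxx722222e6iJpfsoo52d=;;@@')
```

[('h4HYa22222zD', '98u', 'ooo55j')]

Pattern: anchored at the start of the string; then 3 to 6 of a word character, then one or more of a literal '2', then one or more of a word character (captured as 'val'); then exactly 3 of any character except [4o] (captured); then zero or more of the literal 'o', then one or more of a character in [1-5], then one or more of any character (lazy) (captured).
Lazy quantifiers expand one character at a time until the remainder of the pattern can match.
Walking the string: at [0:21] match 'h4HYa22222zD98uooo55j', groups = ('h4HYa22222zD', '98u', 'ooo55j').
`findall` packs the 3 group values into a tuple for every match.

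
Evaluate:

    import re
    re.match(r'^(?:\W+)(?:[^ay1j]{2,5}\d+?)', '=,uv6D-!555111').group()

The pattern matches anchored at the start of the string; then one or more of a non-word character (non-capturing group); then 2 to 5 of any character except [ay1j], then one or more of a digit (lazy) (non-capturing group).
With `match`, the pattern is implicitly anchored at the beginning.
The match spans [0:5] → '=,uv6'.

'=,uv6'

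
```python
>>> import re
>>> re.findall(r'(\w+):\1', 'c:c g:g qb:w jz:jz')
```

['c', 'g', 'jz']

`\1` has to match the exact text group 1 already captured.
Because there's exactly one group, `findall` drops the full match and keeps group 1 from each hit.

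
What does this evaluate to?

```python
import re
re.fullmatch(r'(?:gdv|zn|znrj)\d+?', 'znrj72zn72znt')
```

None

`re.fullmatch` requires the pattern to consume the entire string.
Here the pattern can't cover the whole string, so the call returns None.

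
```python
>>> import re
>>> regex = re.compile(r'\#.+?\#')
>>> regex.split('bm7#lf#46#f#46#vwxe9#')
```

['bm7', '46', '46', '']

Matches to split on: at [3:7] → '#lf#'; at [9:12] → '#f#'; at [14:21] → '#vwxe9#'.
Each match becomes a cut point; 4 segments remain.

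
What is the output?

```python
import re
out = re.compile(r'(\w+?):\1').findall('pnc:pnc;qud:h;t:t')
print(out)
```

['pnc', 't']

`\1` has to match the exact text group 1 already captured.
Matches: at [0:7] match 'pnc:pnc', group 1 = 'pnc'; at [14:17] match 't:t', group 1 = 't'.
Because there's exactly one group, `findall` drops the full match and keeps group 1 from each hit.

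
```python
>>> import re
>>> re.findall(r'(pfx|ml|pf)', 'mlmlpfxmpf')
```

['ml', 'ml', 'pfx', 'pf']

Alternation tries branches left to right and keeps the first one that lets the overall match succeed at that position.
Matches: at [0:2] match 'ml', group 1 = 'ml'; at [2:4] match 'ml', group 1 = 'ml'; at [4:7] match 'pfx', group 1 = 'pfx'; at [8:10] match 'pf', group 1 = 'pf'.
One capturing group, so `findall` returns just the captured substring from each match — 4 in all.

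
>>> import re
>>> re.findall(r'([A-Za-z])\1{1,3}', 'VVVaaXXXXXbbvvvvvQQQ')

['V', 'a', 'X', 'b', 'v', 'Q']

After group 1 captures some text, `\1` only succeeds where that same text appears again.
With a single group, `findall` returns only what that group captured — 6 items.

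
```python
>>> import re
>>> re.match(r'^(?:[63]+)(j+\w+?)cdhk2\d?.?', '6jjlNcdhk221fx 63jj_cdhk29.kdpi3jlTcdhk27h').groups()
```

The pattern matches anchored at the start of the string; then one or more of one of [63] (non-capturing group); then one or more of a literal 'j', then one or more of a word character (lazy) (captured); then the literal 'cd', then the literal 'hk2'; then optionally a digit, then optionally any character.
With `match`, the pattern is implicitly anchored at the beginning.
The match spans [0:12] → '6jjlNcdhk221'.
Captured: group 1 = 'jjlN'.

('jjlN',)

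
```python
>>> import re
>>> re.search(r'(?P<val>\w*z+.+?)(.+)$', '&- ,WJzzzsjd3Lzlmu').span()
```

This matches zero or more of a word character, then one or more of a literal 'z', then one or more of any character (lazy) (captured as 'val'); then one or more of any character (captured); then anchored at the end.
Unlike `match`, `search` isn't anchored — it looks for the pattern anywhere in the string.
The match spans [4:18] → 'WJzzzsjd3Lzlmu'.
Captured: group 1 = 'WJzzzsjd3Lzl', group 2 = 'mu'.

(4, 18)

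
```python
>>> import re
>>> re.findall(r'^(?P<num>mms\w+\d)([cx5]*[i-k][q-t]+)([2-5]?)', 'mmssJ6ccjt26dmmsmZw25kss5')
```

[('mmssJ6ccjt26dmmsmZw25', 'kss', '5')]

This matches anchored at the start of the string; then the literal 'mms', then one or more of a word character, then a digit (captured as 'num'); then zero or more of one of [cx5], then a character in [i-k], then one or more of a character in [q-t] (captured); then optionally a character in [2-5] (captured).
Matches: at [0:25] match 'mmssJ6ccjt26dmmsmZw25kss5', groups = ('mmssJ6ccjt26dmmsmZw25', 'kss', '5').
3 groups means the one result is a tuple of 3 captured strings — 1 here.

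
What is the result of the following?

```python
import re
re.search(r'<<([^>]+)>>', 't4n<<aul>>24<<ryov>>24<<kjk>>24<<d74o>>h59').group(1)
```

`re.search` scans for the first position where the pattern succeeds.
The match spans [3:10] → '<<aul>>'.
Captured: group 1 = 'aul'.

'aul'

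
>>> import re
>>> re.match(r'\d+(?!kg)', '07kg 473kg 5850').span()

(0, 1)

`re.match` won't scan ahead — the pattern has to work from the very first character.
The match spans [0:1] → '0'.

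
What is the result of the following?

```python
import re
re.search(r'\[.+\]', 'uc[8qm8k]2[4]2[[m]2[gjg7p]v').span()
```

The match spans [2:26] → '[8qm8k]2[4]2[[m]2[gjg7p]'.

(2, 26)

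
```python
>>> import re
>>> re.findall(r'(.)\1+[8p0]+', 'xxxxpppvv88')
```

['x', 'v']

`\1` has to match the exact text group 1 already captured.
Matches: at [0:7] match 'xxxxppp', group 1 = 'x'; at [7:11] match 'vv88', group 1 = 'v'.
Because there's exactly one group, `findall` drops the full match and keeps group 1 from each hit.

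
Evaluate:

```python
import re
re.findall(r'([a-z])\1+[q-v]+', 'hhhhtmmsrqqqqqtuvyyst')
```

['h', 'm', 'y']

`\1` is not a pattern — it's the concrete string captured by group 1, re-applied verbatim.
Because there's exactly one group, `findall` drops the full match and keeps group 1 from each hit.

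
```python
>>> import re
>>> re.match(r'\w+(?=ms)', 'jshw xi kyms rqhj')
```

None

With `match`, the pattern is implicitly anchored at the beginning.
Here the string doesn't start with a match, so the call returns None.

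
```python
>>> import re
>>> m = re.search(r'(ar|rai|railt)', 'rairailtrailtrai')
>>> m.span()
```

(0, 3)

Unlike `match`, `search` isn't anchored — it looks for the pattern anywhere in the string.
The match spans [0:3] → 'rai'.
Captured: group 1 = 'rai'.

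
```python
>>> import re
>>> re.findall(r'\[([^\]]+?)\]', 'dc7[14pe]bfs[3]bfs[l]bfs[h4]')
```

['14pe', '3', 'l', 'h4']

`findall` collects group 1 from each match (4 total).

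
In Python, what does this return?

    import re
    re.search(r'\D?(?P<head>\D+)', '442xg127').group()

Pattern: optionally a non-digit; then one or more of a non-digit (captured as 'head').
The match spans [3:5] → 'xg'.

'xg'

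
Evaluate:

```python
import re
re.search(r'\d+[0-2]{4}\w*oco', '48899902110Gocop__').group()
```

The pattern matches one or more of a digit; then exactly 4 of a character in [0-2], then zero or more of a word character, then the literal 'oco'.
The match spans [0:15] → '48899902110Goco'.

'48899902110Goco'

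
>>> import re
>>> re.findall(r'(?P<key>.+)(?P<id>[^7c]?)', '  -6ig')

[('  -6ig', '')]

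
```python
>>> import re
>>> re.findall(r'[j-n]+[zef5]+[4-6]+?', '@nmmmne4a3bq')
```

Since nothing is captured, `findall` lists the 1 matched substring directly.

['nmmmne4']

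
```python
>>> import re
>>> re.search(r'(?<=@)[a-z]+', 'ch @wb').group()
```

'wb'

The positive lookaround only admits positions where the adjacent text matches; those characters stay outside the span.
`re.search` tries every starting position until one works.
The match spans [4:6] → 'wb'.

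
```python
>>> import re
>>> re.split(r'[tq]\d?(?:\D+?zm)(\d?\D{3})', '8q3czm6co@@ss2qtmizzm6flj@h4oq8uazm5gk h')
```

Pattern: one of [tq], then optionally a digit; then one or more of a non-digit (lazy), then the literal 'zm' (non-capturing group); then optionally a digit, then exactly 3 of a non-digit (captured).
Matches to split on: at [1:10] → 'q3czm6co@'; at [14:25] → 'qtmizzm6flj'; at [29:39] → 'q8uazm5gk '.
The group in the pattern means `split` returns the separators' captures alongside the pieces.

['8', '6co@', '@ss2', '6flj', '@h4o', '5gk ', 'h']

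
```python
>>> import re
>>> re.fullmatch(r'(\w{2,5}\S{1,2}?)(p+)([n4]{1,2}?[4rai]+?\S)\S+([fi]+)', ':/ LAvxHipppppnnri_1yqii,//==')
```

None

For `fullmatch`, every character of the input must be accounted for by the pattern.
Here there's no way to consume every character, so the call returns None.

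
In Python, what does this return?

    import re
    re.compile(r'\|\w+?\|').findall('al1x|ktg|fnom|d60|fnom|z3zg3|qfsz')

['|ktg|', '|d60|', '|z3zg3|']

Matches: at [4:9] → '|ktg|'; at [13:18] → '|d60|'; at [22:29] → '|z3zg3|'.
With no groups in the pattern, `findall` gives back each whole match — 3 here.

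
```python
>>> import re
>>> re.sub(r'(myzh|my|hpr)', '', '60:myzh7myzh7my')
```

'60:77'

Alternation tries branches left to right and keeps the first one that lets the overall match succeed at that position.
Every occurrence is swapped for ''.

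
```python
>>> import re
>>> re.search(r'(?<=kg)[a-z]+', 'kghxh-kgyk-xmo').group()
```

'hxh'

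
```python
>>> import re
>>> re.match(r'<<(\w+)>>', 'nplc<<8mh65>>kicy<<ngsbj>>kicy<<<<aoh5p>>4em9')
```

`match` is anchored at position 0; if the pattern doesn't fit there, it returns None.
Here position 0 doesn't satisfy it, so the call returns None.

None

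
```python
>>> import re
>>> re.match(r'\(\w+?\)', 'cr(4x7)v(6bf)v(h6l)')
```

None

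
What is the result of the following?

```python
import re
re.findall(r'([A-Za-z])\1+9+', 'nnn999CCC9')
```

['n', 'C']

After group 1 captures some text, `\1` only succeeds where that same text appears again.
Scanning left to right: at [0:6] match 'nnn999', group 1 = 'n'; at [6:10] match 'CCC9', group 1 = 'C'.
With a single group, `findall` returns only what that group captured — 2 items.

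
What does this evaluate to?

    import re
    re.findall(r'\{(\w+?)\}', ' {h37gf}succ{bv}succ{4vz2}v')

`findall` collects group 1 from each match (3 total).

['h37gf', 'bv', '4vz2']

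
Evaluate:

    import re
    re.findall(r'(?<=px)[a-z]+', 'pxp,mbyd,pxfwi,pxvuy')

The positive lookaround only admits positions where the adjacent text matches; those characters stay outside the span.
Since nothing is captured, `findall` lists the 3 matched substrings directly.

['p', 'fwi', 'vuy']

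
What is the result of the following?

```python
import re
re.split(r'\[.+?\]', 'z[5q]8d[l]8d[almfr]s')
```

['z', '8d', '8d', 's']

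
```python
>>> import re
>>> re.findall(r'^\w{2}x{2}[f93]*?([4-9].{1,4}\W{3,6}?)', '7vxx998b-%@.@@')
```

Pattern: anchored at the start of the string; then exactly 2 of a word character, then exactly 2 of the literal 'x', then zero or more of one of [f93] (lazy); then a character in [4-9], then 1 to 4 of any character, then 3 to 6 of a non-word character (lazy) (captured).
Scanning left to right: at [0:12] match '7vxx998b-%@.', group 1 = '998b-%@.'.
Because there's exactly one group, `findall` drops the full match and keeps group 1 from the one hit.

['998b-%@.']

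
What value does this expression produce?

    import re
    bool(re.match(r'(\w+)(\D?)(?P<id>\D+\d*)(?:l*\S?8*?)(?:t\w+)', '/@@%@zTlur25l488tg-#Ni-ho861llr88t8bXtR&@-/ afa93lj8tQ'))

With `match`, the pattern is implicitly anchored at the beginning.
Here position 0 doesn't satisfy it, so the call returns None, and `bool(None)` is False.

False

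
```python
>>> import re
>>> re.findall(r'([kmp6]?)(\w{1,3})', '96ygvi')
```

[('', '96y'), ('', 'gvi')]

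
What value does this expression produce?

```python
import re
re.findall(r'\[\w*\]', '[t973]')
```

['[t973]']

Matches: at [0:6] → '[t973]'.
Since nothing is captured, `findall` lists the 1 matched substring directly.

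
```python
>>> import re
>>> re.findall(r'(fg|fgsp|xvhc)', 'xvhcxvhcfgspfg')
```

The regex engine tests alternatives in the order written; an earlier branch that matches wins even if a later one would match more.
`findall` collects group 1 from each match (4 total).

['xvhc', 'xvhc', 'fg', 'fg']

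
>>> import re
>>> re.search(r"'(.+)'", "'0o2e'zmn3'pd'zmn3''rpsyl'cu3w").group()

`search` walks the string left to right and returns the first match it finds.
The match spans [0:26] → "'0o2e'zmn3'pd'zmn3''rpsyl'".
Captured: group 1 = "0o2e'zmn3'pd'zmn3''rpsyl".

"'0o2e'zmn3'pd'zmn3''rpsyl'"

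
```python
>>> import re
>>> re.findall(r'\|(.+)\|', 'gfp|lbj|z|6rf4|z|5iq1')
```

['lbj|z|6rf4|z']

`findall` collects group 1 from the one match (1 total).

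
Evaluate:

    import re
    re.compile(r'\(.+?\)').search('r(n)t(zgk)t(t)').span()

(1, 4)

The `?` after the quantifier makes it lazy — it takes as little as possible before letting the rest of the pattern try.
`re.search` scans for the first position where the pattern succeeds.
The match spans [1:4] → '(n)'.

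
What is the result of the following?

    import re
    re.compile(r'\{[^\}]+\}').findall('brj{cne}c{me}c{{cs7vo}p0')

Walking the string: at [3:8] → '{cne}'; at [9:13] → '{me}'; at [14:22] → '{{cs7vo}'.
No capturing groups, so `findall` returns the 3 full match strings.

['{cne}', '{me}', '{{cs7vo}']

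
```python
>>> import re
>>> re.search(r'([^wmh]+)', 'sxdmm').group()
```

The pattern matches one or more of any character except [wmh] (captured).
`re.search` tries every starting position until one works.
The match spans [0:3] → 'sxd'.
Captured: group 1 = 'sxd'.

'sxd'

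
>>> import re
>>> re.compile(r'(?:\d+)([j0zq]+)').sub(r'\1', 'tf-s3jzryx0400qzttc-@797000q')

'tf-sjzryxqzttc-@q'

`\1` in the replacement pulls in group 1's text for each match.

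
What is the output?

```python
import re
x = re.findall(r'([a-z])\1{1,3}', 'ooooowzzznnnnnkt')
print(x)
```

['o', 'z', 'n']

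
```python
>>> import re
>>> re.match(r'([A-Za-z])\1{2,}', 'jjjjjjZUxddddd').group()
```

After group 1 captures some text, `\1` only succeeds where that same text appears again.
`match` is anchored at position 0; if the pattern doesn't fit there, it returns None.
The match spans [0:6] → 'jjjjjj'.
Captured: group 1 = 'j'.

'jjjjjj'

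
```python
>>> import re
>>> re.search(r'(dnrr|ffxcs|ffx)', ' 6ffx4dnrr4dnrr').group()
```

Unlike `match`, `search` isn't anchored — it looks for the pattern anywhere in the string.
The match spans [2:5] → 'ffx'.
Captured: group 1 = 'ffx'.

'ffx'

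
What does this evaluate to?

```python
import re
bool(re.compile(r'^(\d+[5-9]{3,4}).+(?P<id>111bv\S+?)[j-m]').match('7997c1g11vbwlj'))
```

Pattern: anchored at the start of the string; then one or more of a digit, then 3 to 4 of a character in [5-9] (captured); then one or more of any character; then the literal '111', then the literal 'bv', then one or more of a non-whitespace character (lazy) (captured as 'id'); then a character in [j-m].
`re.match` only tries the pattern at the start of the string.
Here the string doesn't start with a match, so the call returns None, and `bool(None)` is False.

False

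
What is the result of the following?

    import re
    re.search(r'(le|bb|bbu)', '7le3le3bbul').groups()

('le',)

Unlike `match`, `search` isn't anchored — it looks for the pattern anywhere in the string.
The match spans [1:3] → 'le'.
Captured: group 1 = 'le'.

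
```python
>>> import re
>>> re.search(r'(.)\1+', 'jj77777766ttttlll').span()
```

`\1` has to match the exact text group 1 already captured.
Unlike `match`, `search` isn't anchored — it looks for the pattern anywhere in the string.
The match spans [0:2] → 'jj'.
Captured: group 1 = 'j'.

(0, 2)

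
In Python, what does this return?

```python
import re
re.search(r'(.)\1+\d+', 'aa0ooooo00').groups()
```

`\1` is not a pattern — it's the concrete string captured by group 1, re-applied verbatim.
`search` walks the string left to right and returns the first match it finds.
The match spans [0:3] → 'aa0'.
Captured: group 1 = 'a'.

('a',)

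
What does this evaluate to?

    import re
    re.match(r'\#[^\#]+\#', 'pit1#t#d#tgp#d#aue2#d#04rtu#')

None

`re.match` only tries the pattern at the start of the string.
Here the string doesn't start with a match, so the call returns None.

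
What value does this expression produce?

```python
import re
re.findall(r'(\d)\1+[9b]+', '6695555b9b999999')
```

The backreference `\1` re-matches whatever the first group consumed, character for character.
Matches: at [0:3] match '669', group 1 = '6'; at [3:16] match '5555b9b999999', group 1 = '5'.
`findall` collects group 1 from each match (2 total).

['6', '5']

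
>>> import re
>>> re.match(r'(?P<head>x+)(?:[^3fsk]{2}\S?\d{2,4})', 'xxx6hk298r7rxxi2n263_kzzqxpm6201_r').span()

(0, 9)

Pattern: one or more of a literal 'x' (captured as 'head'); then exactly 2 of any character except [3fsk], then optionally a non-whitespace character, then 2 to 4 of a digit (non-capturing group).
With `match`, the pattern is implicitly anchored at the beginning.
The match spans [0:9] → 'xxx6hk298'.
Captured: group 1 = 'xxx'.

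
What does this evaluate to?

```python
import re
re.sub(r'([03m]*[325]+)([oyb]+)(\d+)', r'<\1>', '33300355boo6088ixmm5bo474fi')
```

Pattern: zero or more of one of [03m], then one or more of one of [325] (captured); then one or more of one of [oyb] (captured); then one or more of a digit (captured).
Matches: at [0:15] → '33300355boo6088'; at [17:25] → 'mm5bo474'.
`\1` in the replacement pulls in group 1's text for each match.

'<33300355>ix<mm5>fi'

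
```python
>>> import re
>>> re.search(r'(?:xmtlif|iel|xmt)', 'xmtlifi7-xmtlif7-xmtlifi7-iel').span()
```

(0, 6)

`|` is ordered: at each position the engine commits to the first alternative that works.
Unlike `match`, `search` isn't anchored — it looks for the pattern anywhere in the string.
The match spans [0:6] → 'xmtlif'.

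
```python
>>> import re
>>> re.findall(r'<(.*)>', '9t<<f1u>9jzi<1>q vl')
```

Matches: at [2:15] match '<<f1u>9jzi<1>', group 1 = '<f1u>9jzi<1'.
Because there's exactly one group, `findall` drops the full match and keeps group 1 from the one hit.

['<f1u>9jzi<1']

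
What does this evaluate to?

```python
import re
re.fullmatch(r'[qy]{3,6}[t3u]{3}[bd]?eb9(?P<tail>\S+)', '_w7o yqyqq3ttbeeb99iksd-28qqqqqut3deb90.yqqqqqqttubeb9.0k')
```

None

`re.fullmatch` requires the pattern to consume the entire string.
Here there's no way to consume every character, so the call returns None.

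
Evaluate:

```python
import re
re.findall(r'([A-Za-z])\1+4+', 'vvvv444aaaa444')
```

['v', 'a']

After group 1 captures some text, `\1` only succeeds where that same text appears again.
One capturing group, so `findall` returns just the captured substring from each match — 2 in all.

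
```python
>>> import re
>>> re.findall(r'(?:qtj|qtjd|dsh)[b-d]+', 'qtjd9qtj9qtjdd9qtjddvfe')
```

`findall` yields the raw match text (3 of them) because the pattern has no groups.

['qtjd', 'qtjdd', 'qtjdd']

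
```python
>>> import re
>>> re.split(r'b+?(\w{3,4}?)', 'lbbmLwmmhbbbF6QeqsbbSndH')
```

['l', 'bmL', 'wmmh', 'bbF', '6Qeqs', 'bSn', 'dH']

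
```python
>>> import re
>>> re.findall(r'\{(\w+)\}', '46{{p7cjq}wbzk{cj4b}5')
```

With a single group, `findall` returns only what that group captured — 2 items.

['p7cjq', 'cj4b']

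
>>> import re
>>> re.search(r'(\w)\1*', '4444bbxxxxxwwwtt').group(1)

'4'

The match spans [0:4] → '4444'.
Captured: group 1 = '4'.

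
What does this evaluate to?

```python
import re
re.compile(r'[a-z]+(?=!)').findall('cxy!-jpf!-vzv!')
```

['cxy', 'jpf', 'vzv']

The `(?=…)`/`(?<=…)` assertion just peeks at neighbouring text; it doesn't advance the match position.
No capturing groups, so `findall` returns the 3 full match strings.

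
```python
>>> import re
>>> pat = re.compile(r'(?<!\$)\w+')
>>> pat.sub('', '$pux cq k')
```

Because the assertion is negative and zero-width, positions next to the forbidden text are skipped.
Matches: at [2:4] → 'ux'; at [5:7] → 'cq'; at [8:9] → 'k'.
`sub` substitutes '' at each match site.

'$p  '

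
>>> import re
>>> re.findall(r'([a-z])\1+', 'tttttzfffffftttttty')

['t', 'f', 't']

After group 1 captures some text, `\1` only succeeds where that same text appears again.
`findall` collects group 1 from each match (3 total).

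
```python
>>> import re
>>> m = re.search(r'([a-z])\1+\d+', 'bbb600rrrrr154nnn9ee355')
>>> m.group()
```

A backreference is literal: `\1` must see the identical characters the first group matched.
`re.search` tries every starting position until one works.
The match spans [0:6] → 'bbb600'.
Captured: group 1 = 'b'.

'bbb600'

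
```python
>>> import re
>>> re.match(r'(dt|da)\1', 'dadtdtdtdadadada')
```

None

`\1` has to match the exact text group 1 already captured.
With `match`, the pattern is implicitly anchored at the beginning.
Here the string doesn't start with a match, so the call returns None.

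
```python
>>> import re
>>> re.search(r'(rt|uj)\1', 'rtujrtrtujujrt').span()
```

The backreference `\1` re-matches whatever the first group consumed, character for character.
The match spans [4:8] → 'rtrt'.

(4, 8)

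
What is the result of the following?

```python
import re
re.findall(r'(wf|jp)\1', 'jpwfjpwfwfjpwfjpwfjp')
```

['wf']

A backreference is literal: `\1` must see the identical characters the first group matched.
Scanning left to right: at [6:10] match 'wfwf', group 1 = 'wf'.
One capturing group, so `findall` returns just the captured substring from the one match — 1 in all.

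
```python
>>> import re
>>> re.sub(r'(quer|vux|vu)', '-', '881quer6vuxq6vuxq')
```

The regex engine tests alternatives in the order written; an earlier branch that matches wins even if a later one would match more.
Matches: at [3:7] → 'quer'; at [8:11] → 'vux'; at [13:16] → 'vux'.
`sub` substitutes '-' at each match site.

'881-6-q6-q'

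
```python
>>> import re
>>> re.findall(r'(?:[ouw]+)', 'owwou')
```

The pattern matches one or more of one of [ouw] (non-capturing group).
Scanning left to right: at [0:5] → 'owwou'.
`findall` yields the raw match text (1 of them) because the pattern has no groups.

['owwou']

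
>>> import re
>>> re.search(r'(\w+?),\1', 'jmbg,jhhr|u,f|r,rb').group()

`\1` has to match the exact text group 1 already captured.
`search` walks the string left to right and returns the first match it finds.
The match spans [14:17] → 'r,r'.
Captured: group 1 = 'r'.

'r,r'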